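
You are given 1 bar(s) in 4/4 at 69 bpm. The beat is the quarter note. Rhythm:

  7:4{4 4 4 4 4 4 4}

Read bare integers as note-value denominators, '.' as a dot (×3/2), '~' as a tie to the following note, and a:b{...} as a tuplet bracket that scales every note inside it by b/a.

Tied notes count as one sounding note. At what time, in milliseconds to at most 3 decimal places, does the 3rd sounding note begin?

note 3 onset = 8/7b = 993.789ms

1. 0.0ms @ 0 + 496.894ms (4/7)
2. 496.894ms @ 4/7 + 496.894ms (4/7)
3. 993.789ms @ 8/7 + 496.894ms (4/7)
4. 1490.683ms @ 12/7 + 496.894ms (4/7)
5. 1987.578ms @ 16/7 + 496.894ms (4/7)
6. 2484.472ms @ 20/7 + 496.894ms (4/7)
7. 2981.366ms @ 24/7 + 496.894ms (4/7)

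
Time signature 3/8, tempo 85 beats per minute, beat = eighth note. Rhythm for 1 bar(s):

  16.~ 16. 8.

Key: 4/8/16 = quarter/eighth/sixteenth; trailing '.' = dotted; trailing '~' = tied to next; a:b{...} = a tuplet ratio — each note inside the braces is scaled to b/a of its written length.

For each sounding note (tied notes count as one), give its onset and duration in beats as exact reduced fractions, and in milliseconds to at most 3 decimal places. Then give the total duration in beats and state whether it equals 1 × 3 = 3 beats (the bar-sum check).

1) 0.0ms=0b +1058.824ms=3/2b
2) 1058.824ms=3/2b +1058.824ms=3/2b
Σ=3b of 3 (85bpm 3/8) — PASS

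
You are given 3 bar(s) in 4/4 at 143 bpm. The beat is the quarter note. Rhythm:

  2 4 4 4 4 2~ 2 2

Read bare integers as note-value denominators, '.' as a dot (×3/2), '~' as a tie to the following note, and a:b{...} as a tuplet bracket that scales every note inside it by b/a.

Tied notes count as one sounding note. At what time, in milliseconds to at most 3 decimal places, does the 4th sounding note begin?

1. 0.0ms @ 0 + 839.161ms (2)
2. 839.161ms @ 2 + 419.58ms (1)
3. 1258.741ms @ 3 + 419.58ms (1)
4. 1678.322ms @ 4 + 419.58ms (1)
5. 2097.902ms @ 5 + 419.58ms (1)
6. 2517.483ms @ 6 + 1678.322ms (4)
7. 4195.804ms @ 10 + 839.161ms (2)

note 4 onset = 4b = 1678.322ms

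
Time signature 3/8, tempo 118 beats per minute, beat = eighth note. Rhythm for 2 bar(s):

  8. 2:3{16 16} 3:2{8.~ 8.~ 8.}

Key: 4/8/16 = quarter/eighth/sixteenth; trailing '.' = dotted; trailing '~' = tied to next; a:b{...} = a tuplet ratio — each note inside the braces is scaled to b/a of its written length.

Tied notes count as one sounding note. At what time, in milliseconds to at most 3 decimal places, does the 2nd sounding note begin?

1. 0.0ms @ 0 + 762.712ms (3/2)
2. 762.712ms @ 3/2 + 381.356ms (3/4)
3. 1144.068ms @ 9/4 + 381.356ms (3/4)
4. 1525.424ms @ 3 + 1525.424ms (3)

note 2 onset = 3/2b = 762.712ms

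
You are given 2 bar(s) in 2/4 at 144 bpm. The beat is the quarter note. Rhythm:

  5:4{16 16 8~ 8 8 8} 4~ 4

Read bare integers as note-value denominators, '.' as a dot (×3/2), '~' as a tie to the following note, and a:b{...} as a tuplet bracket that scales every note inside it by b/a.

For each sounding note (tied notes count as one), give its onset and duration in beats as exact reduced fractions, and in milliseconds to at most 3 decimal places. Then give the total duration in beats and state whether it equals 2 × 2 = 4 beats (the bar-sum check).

1) 0.0ms=0b +83.333ms=1/5b
2) 83.333ms=1/5b +83.333ms=1/5b
3) 166.667ms=2/5b +333.333ms=4/5b
4) 500.0ms=6/5b +166.667ms=2/5b
5) 666.667ms=8/5b +166.667ms=2/5b
6) 833.333ms=2b +833.333ms=2b
Σ=4b of 4 (144bpm 2/4) — PASS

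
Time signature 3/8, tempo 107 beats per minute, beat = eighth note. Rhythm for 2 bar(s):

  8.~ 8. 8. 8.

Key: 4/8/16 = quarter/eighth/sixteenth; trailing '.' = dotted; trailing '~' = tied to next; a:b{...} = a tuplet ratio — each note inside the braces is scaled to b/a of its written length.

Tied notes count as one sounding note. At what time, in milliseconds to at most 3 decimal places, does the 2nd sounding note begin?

1. 0.0ms @ 0 + 1682.243ms (3)
2. 1682.243ms @ 3 + 841.121ms (3/2)
3. 2523.364ms @ 9/2 + 841.121ms (3/2)

note 2 onset = 3b = 1682.243ms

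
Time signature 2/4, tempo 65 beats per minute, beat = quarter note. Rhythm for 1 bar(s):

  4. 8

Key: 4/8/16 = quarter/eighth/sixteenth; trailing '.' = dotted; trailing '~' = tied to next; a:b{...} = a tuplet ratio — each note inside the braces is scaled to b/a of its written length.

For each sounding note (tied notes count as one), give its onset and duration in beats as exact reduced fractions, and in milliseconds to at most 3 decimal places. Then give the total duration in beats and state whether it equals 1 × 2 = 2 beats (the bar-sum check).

1) 0.0ms=0b +1384.615ms=3/2b
2) 1384.615ms=3/2b +461.538ms=1/2b
Σ=2b of 2 (65bpm 2/4) — PASS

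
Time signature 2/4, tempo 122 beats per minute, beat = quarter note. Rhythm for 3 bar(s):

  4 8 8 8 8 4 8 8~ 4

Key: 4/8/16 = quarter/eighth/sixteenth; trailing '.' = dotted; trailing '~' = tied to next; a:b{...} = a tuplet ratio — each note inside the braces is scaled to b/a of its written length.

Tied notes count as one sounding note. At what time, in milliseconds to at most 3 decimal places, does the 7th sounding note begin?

1. 0.0ms @ 0 + 491.803ms (1)
2. 491.803ms @ 1 + 245.902ms (1/2)
3. 737.705ms @ 3/2 + 245.902ms (1/2)
4. 983.607ms @ 2 + 245.902ms (1/2)
5. 1229.508ms @ 5/2 + 245.902ms (1/2)
6. 1475.41ms @ 3 + 491.803ms (1)
7. 1967.213ms @ 4 + 245.902ms (1/2)
8. 2213.115ms @ 9/2 + 737.705ms (3/2)

note 7 onset = 4b = 1967.213ms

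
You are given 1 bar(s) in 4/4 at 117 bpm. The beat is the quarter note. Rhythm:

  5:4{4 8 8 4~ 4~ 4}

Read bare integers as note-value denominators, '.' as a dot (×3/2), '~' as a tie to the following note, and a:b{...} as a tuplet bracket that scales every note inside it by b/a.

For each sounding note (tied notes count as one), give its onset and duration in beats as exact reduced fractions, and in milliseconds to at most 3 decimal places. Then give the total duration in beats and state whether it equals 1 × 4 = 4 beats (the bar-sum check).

1) 0.0ms=0b +410.256ms=4/5b
2) 410.256ms=4/5b +205.128ms=2/5b
3) 615.385ms=6/5b +205.128ms=2/5b
4) 820.513ms=8/5b +1230.769ms=12/5b
Σ=4b of 4 (117bpm 4/4) — PASS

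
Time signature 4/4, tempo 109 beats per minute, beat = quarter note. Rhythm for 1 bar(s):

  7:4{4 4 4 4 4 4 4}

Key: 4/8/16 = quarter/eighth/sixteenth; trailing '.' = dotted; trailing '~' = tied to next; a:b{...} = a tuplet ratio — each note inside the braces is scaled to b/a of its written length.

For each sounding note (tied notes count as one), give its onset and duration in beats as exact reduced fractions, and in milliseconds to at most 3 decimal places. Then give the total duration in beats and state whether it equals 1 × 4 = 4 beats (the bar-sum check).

1) 0.0ms=0b +314.548ms=4/7b
2) 314.548ms=4/7b +314.548ms=4/7b
3) 629.096ms=8/7b +314.548ms=4/7b
4) 943.644ms=12/7b +314.548ms=4/7b
5) 1258.191ms=16/7b +314.548ms=4/7b
6) 1572.739ms=20/7b +314.548ms=4/7b
7) 1887.287ms=24/7b +314.548ms=4/7b
Σ=4b of 4 (109bpm 4/4) — PASS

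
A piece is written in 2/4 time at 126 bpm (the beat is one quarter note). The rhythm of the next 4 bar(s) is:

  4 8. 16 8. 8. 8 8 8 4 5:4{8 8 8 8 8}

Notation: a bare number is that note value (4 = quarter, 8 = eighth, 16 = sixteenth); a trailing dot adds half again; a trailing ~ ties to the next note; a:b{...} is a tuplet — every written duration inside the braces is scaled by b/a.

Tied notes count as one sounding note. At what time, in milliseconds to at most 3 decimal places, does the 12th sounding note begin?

1. 0.0ms @ 0 + 476.19ms (1)
2. 476.19ms @ 1 + 357.143ms (3/4)
3. 833.333ms @ 7/4 + 119.048ms (1/4)
4. 952.381ms @ 2 + 357.143ms (3/4)
5. 1309.524ms @ 11/4 + 357.143ms (3/4)
6. 1666.667ms @ 7/2 + 238.095ms (1/2)
7. 1904.762ms @ 4 + 238.095ms (1/2)
8. 2142.857ms @ 9/2 + 238.095ms (1/2)
9. 2380.952ms @ 5 + 476.19ms (1)
10. 2857.143ms @ 6 + 190.476ms (2/5)
11. 3047.619ms @ 32/5 + 190.476ms (2/5)
12. 3238.095ms @ 34/5 + 190.476ms (2/5)
13. 3428.571ms @ 36/5 + 190.476ms (2/5)
14. 3619.048ms @ 38/5 + 190.476ms (2/5)

note 12 onset = 34/5b = 3238.095ms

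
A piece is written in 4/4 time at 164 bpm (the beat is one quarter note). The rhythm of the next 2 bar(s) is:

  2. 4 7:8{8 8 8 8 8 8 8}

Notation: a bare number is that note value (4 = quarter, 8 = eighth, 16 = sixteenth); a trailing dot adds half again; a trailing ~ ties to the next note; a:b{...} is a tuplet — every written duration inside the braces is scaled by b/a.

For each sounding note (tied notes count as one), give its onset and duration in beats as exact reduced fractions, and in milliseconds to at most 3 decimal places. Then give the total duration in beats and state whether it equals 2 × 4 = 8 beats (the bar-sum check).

1) 0.0ms=0b +1097.561ms=3b
2) 1097.561ms=3b +365.854ms=1b
3) 1463.415ms=4b +209.059ms=4/7b
4) 1672.474ms=32/7b +209.059ms=4/7b
5) 1881.533ms=36/7b +209.059ms=4/7b
6) 2090.592ms=40/7b +209.059ms=4/7b
7) 2299.652ms=44/7b +209.059ms=4/7b
8) 2508.711ms=48/7b +209.059ms=4/7b
9) 2717.77ms=52/7b +209.059ms=4/7b
Σ=8b of 8 (164bpm 4/4) — PASS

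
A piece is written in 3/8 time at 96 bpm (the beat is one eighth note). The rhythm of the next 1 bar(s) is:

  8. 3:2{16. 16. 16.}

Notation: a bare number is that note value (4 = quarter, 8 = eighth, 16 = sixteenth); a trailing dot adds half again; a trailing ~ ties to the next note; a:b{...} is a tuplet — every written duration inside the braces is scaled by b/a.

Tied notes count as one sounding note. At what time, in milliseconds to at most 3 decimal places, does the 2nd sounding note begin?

note 2 onset = 3/2b = 937.5ms

1. 0.0ms @ 0 + 937.5ms (3/2)
2. 937.5ms @ 3/2 + 312.5ms (1/2)
3. 1250.0ms @ 2 + 312.5ms (1/2)
4. 1562.5ms @ 5/2 + 312.5ms (1/2)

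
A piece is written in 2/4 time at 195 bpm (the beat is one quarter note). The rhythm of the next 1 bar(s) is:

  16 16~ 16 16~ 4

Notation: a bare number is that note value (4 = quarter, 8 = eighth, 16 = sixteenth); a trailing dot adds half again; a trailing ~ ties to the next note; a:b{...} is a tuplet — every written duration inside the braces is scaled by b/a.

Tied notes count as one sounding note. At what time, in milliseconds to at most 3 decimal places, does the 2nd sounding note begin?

1. 0.0ms @ 0 + 76.923ms (1/4)
2. 76.923ms @ 1/4 + 153.846ms (1/2)
3. 230.769ms @ 3/4 + 384.615ms (5/4)

note 2 onset = 1/4b = 76.923ms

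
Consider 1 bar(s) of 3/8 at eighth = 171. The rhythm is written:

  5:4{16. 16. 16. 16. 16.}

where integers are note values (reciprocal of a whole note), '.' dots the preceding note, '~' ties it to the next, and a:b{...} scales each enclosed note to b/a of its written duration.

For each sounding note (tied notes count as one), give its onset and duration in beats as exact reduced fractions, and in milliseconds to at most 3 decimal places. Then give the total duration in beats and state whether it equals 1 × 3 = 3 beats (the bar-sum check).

1) 0.0ms=0b +210.526ms=3/5b
2) 210.526ms=3/5b +210.526ms=3/5b
3) 421.053ms=6/5b +210.526ms=3/5b
4) 631.579ms=9/5b +210.526ms=3/5b
5) 842.105ms=12/5b +210.526ms=3/5b
Σ=3b of 3 (171bpm 3/8) — PASS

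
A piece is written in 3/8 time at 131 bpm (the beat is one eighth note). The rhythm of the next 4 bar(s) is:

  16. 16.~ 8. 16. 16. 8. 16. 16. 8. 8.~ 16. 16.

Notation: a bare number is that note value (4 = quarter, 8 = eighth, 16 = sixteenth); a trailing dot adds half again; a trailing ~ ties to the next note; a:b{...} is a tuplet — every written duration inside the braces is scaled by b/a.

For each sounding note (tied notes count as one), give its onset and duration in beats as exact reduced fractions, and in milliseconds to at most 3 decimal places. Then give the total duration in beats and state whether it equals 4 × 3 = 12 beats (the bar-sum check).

1) 0.0ms=0b +343.511ms=3/4b
2) 343.511ms=3/4b +1030.534ms=9/4b
3) 1374.046ms=3b +343.511ms=3/4b
4) 1717.557ms=15/4b +343.511ms=3/4b
5) 2061.069ms=9/2b +687.023ms=3/2b
6) 2748.092ms=6b +343.511ms=3/4b
7) 3091.603ms=27/4b +343.511ms=3/4b
8) 3435.115ms=15/2b +687.023ms=3/2b
9) 4122.137ms=9b +1030.534ms=9/4b
10) 5152.672ms=45/4b +343.511ms=3/4b
Σ=12b of 12 (131bpm 3/8) — PASS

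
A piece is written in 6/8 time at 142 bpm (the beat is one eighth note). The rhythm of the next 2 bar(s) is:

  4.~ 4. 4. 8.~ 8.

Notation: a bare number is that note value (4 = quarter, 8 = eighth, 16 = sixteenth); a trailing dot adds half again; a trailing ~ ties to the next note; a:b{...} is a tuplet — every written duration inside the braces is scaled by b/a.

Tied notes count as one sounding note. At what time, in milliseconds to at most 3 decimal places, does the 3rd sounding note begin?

1. 0.0ms @ 0 + 2535.211ms (6)
2. 2535.211ms @ 6 + 1267.606ms (3)
3. 3802.817ms @ 9 + 1267.606ms (3)

note 3 onset = 9b = 3802.817ms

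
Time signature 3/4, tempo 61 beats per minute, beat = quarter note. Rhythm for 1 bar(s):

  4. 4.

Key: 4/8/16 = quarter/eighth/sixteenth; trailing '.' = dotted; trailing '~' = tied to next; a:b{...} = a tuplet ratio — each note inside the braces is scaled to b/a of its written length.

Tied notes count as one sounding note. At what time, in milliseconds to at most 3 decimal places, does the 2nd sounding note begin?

1. 0.0ms @ 0 + 1475.41ms (3/2)
2. 1475.41ms @ 3/2 + 1475.41ms (3/2)

note 2 onset = 3/2b = 1475.41ms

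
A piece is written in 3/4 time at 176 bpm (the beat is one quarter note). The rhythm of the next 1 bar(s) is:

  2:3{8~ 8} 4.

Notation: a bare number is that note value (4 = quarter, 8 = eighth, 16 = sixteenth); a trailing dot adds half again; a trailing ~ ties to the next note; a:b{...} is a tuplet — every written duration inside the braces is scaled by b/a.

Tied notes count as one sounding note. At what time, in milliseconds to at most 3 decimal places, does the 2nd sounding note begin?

1. 0.0ms @ 0 + 511.364ms (3/2)
2. 511.364ms @ 3/2 + 511.364ms (3/2)

note 2 onset = 3/2b = 511.364ms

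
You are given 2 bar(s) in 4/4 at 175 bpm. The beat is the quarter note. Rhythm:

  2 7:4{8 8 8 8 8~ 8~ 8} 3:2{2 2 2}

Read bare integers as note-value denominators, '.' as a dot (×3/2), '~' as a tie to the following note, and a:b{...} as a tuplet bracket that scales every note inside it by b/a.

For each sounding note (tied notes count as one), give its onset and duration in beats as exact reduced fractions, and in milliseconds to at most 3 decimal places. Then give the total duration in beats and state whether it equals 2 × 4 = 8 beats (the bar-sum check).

1) 0.0ms=0b +685.714ms=2b
2) 685.714ms=2b +97.959ms=2/7b
3) 783.673ms=16/7b +97.959ms=2/7b
4) 881.633ms=18/7b +97.959ms=2/7b
5) 979.592ms=20/7b +97.959ms=2/7b
6) 1077.551ms=22/7b +293.878ms=6/7b
7) 1371.429ms=4b +457.143ms=4/3b
8) 1828.571ms=16/3b +457.143ms=4/3b
9) 2285.714ms=20/3b +457.143ms=4/3b
Σ=8b of 8 (175bpm 4/4) — PASS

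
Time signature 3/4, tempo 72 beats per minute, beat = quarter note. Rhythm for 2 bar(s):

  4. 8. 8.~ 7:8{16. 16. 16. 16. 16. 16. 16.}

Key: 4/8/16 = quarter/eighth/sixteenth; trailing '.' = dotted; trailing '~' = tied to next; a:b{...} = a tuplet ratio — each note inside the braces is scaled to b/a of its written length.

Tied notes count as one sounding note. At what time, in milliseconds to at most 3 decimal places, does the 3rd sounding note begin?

1. 0.0ms @ 0 + 1250.0ms (3/2)
2. 1250.0ms @ 3/2 + 625.0ms (3/4)
3. 1875.0ms @ 9/4 + 982.143ms (33/28)
4. 2857.143ms @ 24/7 + 357.143ms (3/7)
5. 3214.286ms @ 27/7 + 357.143ms (3/7)
6. 3571.429ms @ 30/7 + 357.143ms (3/7)
7. 3928.571ms @ 33/7 + 357.143ms (3/7)
8. 4285.714ms @ 36/7 + 357.143ms (3/7)
9. 4642.857ms @ 39/7 + 357.143ms (3/7)

note 3 onset = 9/4b = 1875.0ms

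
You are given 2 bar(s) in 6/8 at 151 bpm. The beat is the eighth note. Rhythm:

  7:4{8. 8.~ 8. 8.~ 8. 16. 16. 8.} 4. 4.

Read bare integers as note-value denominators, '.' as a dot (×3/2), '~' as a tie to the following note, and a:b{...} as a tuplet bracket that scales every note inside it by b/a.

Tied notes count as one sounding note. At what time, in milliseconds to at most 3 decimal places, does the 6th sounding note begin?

note 6 onset = 36/7b = 2043.519ms

1. 0.0ms @ 0 + 340.587ms (6/7)
2. 340.587ms @ 6/7 + 681.173ms (12/7)
3. 1021.76ms @ 18/7 + 681.173ms (12/7)
4. 1702.933ms @ 30/7 + 170.293ms (3/7)
5. 1873.226ms @ 33/7 + 170.293ms (3/7)
6. 2043.519ms @ 36/7 + 340.587ms (6/7)
7. 2384.106ms @ 6 + 1192.053ms (3)
8. 3576.159ms @ 9 + 1192.053ms (3)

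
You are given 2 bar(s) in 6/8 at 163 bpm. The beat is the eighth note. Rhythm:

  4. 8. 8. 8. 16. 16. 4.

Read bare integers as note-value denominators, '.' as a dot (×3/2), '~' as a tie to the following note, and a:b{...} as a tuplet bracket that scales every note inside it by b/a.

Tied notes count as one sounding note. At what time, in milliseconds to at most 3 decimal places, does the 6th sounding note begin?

note 6 onset = 33/4b = 3036.81ms

1. 0.0ms @ 0 + 1104.294ms (3)
2. 1104.294ms @ 3 + 552.147ms (3/2)
3. 1656.442ms @ 9/2 + 552.147ms (3/2)
4. 2208.589ms @ 6 + 552.147ms (3/2)
5. 2760.736ms @ 15/2 + 276.074ms (3/4)
6. 3036.81ms @ 33/4 + 276.074ms (3/4)
7. 3312.883ms @ 9 + 1104.294ms (3)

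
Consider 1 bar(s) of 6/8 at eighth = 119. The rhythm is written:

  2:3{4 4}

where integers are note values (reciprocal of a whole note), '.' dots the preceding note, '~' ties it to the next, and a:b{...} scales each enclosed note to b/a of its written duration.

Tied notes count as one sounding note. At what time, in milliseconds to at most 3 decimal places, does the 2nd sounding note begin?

note 2 onset = 3b = 1512.605ms

1. 0.0ms @ 0 + 1512.605ms (3)
2. 1512.605ms @ 3 + 1512.605ms (3)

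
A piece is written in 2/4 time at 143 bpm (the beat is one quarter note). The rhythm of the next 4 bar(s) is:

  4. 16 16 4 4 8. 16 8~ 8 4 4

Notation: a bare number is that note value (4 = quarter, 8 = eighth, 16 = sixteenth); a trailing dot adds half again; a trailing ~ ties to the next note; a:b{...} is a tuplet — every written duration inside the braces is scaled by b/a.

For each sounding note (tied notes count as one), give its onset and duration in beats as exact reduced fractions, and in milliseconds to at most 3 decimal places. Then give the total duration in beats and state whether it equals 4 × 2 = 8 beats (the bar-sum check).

1) 0.0ms=0b +629.371ms=3/2b
2) 629.371ms=3/2b +104.895ms=1/4b
3) 734.266ms=7/4b +104.895ms=1/4b
4) 839.161ms=2b +419.58ms=1b
5) 1258.741ms=3b +419.58ms=1b
6) 1678.322ms=4b +314.685ms=3/4b
7) 1993.007ms=19/4b +104.895ms=1/4b
8) 2097.902ms=5b +419.58ms=1b
9) 2517.483ms=6b +419.58ms=1b
10) 2937.063ms=7b +419.58ms=1b
Σ=8b of 8 (143bpm 2/4) — PASS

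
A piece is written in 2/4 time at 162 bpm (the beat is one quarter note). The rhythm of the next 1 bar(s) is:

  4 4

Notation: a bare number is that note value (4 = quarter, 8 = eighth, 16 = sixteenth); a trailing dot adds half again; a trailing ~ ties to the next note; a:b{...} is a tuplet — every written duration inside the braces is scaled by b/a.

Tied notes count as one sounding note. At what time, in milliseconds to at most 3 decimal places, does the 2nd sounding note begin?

1. 0.0ms @ 0 + 370.37ms (1)
2. 370.37ms @ 1 + 370.37ms (1)

note 2 onset = 1b = 370.37ms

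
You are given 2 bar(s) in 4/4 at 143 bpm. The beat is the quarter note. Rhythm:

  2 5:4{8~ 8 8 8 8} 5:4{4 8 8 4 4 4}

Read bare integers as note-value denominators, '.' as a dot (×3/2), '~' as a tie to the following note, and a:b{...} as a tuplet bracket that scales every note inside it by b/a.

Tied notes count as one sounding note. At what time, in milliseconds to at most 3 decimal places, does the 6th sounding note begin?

note 6 onset = 4b = 1678.322ms

1. 0.0ms @ 0 + 839.161ms (2)
2. 839.161ms @ 2 + 335.664ms (4/5)
3. 1174.825ms @ 14/5 + 167.832ms (2/5)
4. 1342.657ms @ 16/5 + 167.832ms (2/5)
5. 1510.49ms @ 18/5 + 167.832ms (2/5)
6. 1678.322ms @ 4 + 335.664ms (4/5)
7. 2013.986ms @ 24/5 + 167.832ms (2/5)
8. 2181.818ms @ 26/5 + 167.832ms (2/5)
9. 2349.65ms @ 28/5 + 335.664ms (4/5)
10. 2685.315ms @ 32/5 + 335.664ms (4/5)
11. 3020.979ms @ 36/5 + 335.664ms (4/5)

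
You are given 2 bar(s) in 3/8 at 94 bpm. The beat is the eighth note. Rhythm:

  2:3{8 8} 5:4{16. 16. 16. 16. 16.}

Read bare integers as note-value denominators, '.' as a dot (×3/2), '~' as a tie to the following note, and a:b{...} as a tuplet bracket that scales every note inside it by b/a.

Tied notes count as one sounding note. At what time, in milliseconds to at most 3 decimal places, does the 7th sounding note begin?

1. 0.0ms @ 0 + 957.447ms (3/2)
2. 957.447ms @ 3/2 + 957.447ms (3/2)
3. 1914.894ms @ 3 + 382.979ms (3/5)
4. 2297.872ms @ 18/5 + 382.979ms (3/5)
5. 2680.851ms @ 21/5 + 382.979ms (3/5)
6. 3063.83ms @ 24/5 + 382.979ms (3/5)
7. 3446.809ms @ 27/5 + 382.979ms (3/5)

note 7 onset = 27/5b = 3446.809ms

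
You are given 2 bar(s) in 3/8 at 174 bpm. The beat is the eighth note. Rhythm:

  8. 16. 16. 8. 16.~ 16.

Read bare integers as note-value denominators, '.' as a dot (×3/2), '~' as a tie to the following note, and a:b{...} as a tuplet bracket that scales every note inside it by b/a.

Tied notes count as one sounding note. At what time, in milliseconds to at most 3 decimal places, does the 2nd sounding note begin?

note 2 onset = 3/2b = 517.241ms

1. 0.0ms @ 0 + 517.241ms (3/2)
2. 517.241ms @ 3/2 + 258.621ms (3/4)
3. 775.862ms @ 9/4 + 258.621ms (3/4)
4. 1034.483ms @ 3 + 517.241ms (3/2)
5. 1551.724ms @ 9/2 + 517.241ms (3/2)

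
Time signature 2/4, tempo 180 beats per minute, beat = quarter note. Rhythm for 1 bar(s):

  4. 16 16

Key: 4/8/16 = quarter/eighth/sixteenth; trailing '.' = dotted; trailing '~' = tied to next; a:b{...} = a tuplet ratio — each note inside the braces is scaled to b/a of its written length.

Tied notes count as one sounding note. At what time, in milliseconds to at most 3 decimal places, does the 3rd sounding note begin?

1. 0.0ms @ 0 + 500.0ms (3/2)
2. 500.0ms @ 3/2 + 83.333ms (1/4)
3. 583.333ms @ 7/4 + 83.333ms (1/4)

note 3 onset = 7/4b = 583.333ms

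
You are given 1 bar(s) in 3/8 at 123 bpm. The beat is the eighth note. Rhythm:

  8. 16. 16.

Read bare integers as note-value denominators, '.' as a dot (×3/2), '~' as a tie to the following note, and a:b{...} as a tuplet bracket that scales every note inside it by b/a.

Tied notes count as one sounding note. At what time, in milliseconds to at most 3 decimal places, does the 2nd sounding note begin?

note 2 onset = 3/2b = 731.707ms

1. 0.0ms @ 0 + 731.707ms (3/2)
2. 731.707ms @ 3/2 + 365.854ms (3/4)
3. 1097.561ms @ 9/4 + 365.854ms (3/4)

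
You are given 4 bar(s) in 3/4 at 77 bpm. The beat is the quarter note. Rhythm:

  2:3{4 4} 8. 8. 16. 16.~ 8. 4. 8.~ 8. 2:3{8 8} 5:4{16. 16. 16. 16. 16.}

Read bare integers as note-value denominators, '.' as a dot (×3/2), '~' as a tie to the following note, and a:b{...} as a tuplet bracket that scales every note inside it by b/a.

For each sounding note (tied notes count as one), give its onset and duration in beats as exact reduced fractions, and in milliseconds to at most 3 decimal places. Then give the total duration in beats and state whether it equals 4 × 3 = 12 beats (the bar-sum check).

1) 0.0ms=0b +1168.831ms=3/2b
2) 1168.831ms=3/2b +1168.831ms=3/2b
3) 2337.662ms=3b +584.416ms=3/4b
4) 2922.078ms=15/4b +584.416ms=3/4b
5) 3506.494ms=9/2b +292.208ms=3/8b
6) 3798.701ms=39/8b +876.623ms=9/8b
7) 4675.325ms=6b +1168.831ms=3/2b
8) 5844.156ms=15/2b +1168.831ms=3/2b
9) 7012.987ms=9b +584.416ms=3/4b
10) 7597.403ms=39/4b +584.416ms=3/4b
11) 8181.818ms=21/2b +233.766ms=3/10b
12) 8415.584ms=54/5b +233.766ms=3/10b
13) 8649.351ms=111/10b +233.766ms=3/10b
14) 8883.117ms=57/5b +233.766ms=3/10b
15) 9116.883ms=117/10b +233.766ms=3/10b
Σ=12b of 12 (77bpm 3/4) — PASS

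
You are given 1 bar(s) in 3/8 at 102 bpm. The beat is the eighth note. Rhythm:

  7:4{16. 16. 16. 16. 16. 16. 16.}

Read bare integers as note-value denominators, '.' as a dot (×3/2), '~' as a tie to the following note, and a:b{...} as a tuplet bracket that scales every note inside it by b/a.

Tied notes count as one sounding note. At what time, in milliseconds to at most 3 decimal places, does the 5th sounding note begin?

1. 0.0ms @ 0 + 252.101ms (3/7)
2. 252.101ms @ 3/7 + 252.101ms (3/7)
3. 504.202ms @ 6/7 + 252.101ms (3/7)
4. 756.303ms @ 9/7 + 252.101ms (3/7)
5. 1008.403ms @ 12/7 + 252.101ms (3/7)
6. 1260.504ms @ 15/7 + 252.101ms (3/7)
7. 1512.605ms @ 18/7 + 252.101ms (3/7)

note 5 onset = 12/7b = 1008.403ms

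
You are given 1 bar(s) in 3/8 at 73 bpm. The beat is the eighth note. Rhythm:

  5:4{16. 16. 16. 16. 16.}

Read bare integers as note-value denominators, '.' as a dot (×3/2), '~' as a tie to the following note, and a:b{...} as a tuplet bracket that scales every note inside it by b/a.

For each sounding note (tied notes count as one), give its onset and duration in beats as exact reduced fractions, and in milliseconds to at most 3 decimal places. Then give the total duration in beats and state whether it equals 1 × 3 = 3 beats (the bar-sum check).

1) 0.0ms=0b +493.151ms=3/5b
2) 493.151ms=3/5b +493.151ms=3/5b
3) 986.301ms=6/5b +493.151ms=3/5b
4) 1479.452ms=9/5b +493.151ms=3/5b
5) 1972.603ms=12/5b +493.151ms=3/5b
Σ=3b of 3 (73bpm 3/8) — PASS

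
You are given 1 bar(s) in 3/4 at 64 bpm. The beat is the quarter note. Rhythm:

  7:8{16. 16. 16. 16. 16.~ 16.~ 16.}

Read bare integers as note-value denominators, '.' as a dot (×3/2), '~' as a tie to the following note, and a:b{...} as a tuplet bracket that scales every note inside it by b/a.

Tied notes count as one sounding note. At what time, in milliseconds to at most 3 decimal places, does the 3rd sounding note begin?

note 3 onset = 6/7b = 803.571ms

1. 0.0ms @ 0 + 401.786ms (3/7)
2. 401.786ms @ 3/7 + 401.786ms (3/7)
3. 803.571ms @ 6/7 + 401.786ms (3/7)
4. 1205.357ms @ 9/7 + 401.786ms (3/7)
5. 1607.143ms @ 12/7 + 1205.357ms (9/7)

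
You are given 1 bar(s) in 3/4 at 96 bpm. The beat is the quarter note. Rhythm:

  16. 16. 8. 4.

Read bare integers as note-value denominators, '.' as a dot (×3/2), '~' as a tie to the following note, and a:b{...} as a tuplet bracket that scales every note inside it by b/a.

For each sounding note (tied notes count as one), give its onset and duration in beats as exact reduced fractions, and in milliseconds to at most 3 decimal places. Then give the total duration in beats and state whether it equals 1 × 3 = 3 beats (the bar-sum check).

1) 0.0ms=0b +234.375ms=3/8b
2) 234.375ms=3/8b +234.375ms=3/8b
3) 468.75ms=3/4b +468.75ms=3/4b
4) 937.5ms=3/2b +937.5ms=3/2b
Σ=3b of 3 (96bpm 3/4) — PASS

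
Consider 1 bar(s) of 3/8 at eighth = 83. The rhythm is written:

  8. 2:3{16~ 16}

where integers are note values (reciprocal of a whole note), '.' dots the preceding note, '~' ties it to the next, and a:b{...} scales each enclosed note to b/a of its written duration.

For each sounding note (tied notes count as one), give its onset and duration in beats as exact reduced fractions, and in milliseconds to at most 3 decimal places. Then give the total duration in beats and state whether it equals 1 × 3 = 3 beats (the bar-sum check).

1) 0.0ms=0b +1084.337ms=3/2b
2) 1084.337ms=3/2b +1084.337ms=3/2b
Σ=3b of 3 (83bpm 3/8) — PASS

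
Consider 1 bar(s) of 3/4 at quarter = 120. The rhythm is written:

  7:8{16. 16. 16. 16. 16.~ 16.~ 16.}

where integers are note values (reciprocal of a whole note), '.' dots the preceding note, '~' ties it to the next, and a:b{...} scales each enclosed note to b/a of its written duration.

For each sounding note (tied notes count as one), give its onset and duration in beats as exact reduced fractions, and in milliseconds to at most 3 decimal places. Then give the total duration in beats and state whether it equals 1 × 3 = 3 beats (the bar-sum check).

1) 0.0ms=0b +214.286ms=3/7b
2) 214.286ms=3/7b +214.286ms=3/7b
3) 428.571ms=6/7b +214.286ms=3/7b
4) 642.857ms=9/7b +214.286ms=3/7b
5) 857.143ms=12/7b +642.857ms=9/7b
Σ=3b of 3 (120bpm 3/4) — PASS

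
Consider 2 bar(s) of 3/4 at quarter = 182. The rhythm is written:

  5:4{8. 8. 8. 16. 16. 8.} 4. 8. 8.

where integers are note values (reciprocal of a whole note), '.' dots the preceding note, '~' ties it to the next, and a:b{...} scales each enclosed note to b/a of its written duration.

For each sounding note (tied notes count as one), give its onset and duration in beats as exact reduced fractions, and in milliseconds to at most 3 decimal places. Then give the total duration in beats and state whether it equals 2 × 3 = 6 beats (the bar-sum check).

1) 0.0ms=0b +197.802ms=3/5b
2) 197.802ms=3/5b +197.802ms=3/5b
3) 395.604ms=6/5b +197.802ms=3/5b
4) 593.407ms=9/5b +98.901ms=3/10b
5) 692.308ms=21/10b +98.901ms=3/10b
6) 791.209ms=12/5b +197.802ms=3/5b
7) 989.011ms=3b +494.505ms=3/2b
8) 1483.516ms=9/2b +247.253ms=3/4b
9) 1730.769ms=21/4b +247.253ms=3/4b
Σ=6b of 6 (182bpm 3/4) — PASS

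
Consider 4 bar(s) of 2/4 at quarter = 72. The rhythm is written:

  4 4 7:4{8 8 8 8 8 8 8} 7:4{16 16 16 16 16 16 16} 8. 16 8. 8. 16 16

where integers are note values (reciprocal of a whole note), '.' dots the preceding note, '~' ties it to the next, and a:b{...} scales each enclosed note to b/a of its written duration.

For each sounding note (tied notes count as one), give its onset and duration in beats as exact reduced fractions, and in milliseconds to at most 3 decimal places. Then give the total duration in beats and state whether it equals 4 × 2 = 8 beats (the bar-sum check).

1) 0.0ms=0b +833.333ms=1b
2) 833.333ms=1b +833.333ms=1b
3) 1666.667ms=2b +238.095ms=2/7b
4) 1904.762ms=16/7b +238.095ms=2/7b
5) 2142.857ms=18/7b +238.095ms=2/7b
6) 2380.952ms=20/7b +238.095ms=2/7b
7) 2619.048ms=22/7b +238.095ms=2/7b
8) 2857.143ms=24/7b +238.095ms=2/7b
9) 3095.238ms=26/7b +238.095ms=2/7b
10) 3333.333ms=4b +119.048ms=1/7b
11) 3452.381ms=29/7b +119.048ms=1/7b
12) 3571.429ms=30/7b +119.048ms=1/7b
13) 3690.476ms=31/7b +119.048ms=1/7b
14) 3809.524ms=32/7b +119.048ms=1/7b
15) 3928.571ms=33/7b +119.048ms=1/7b
16) 4047.619ms=34/7b +119.048ms=1/7b
17) 4166.667ms=5b +625.0ms=3/4b
18) 4791.667ms=23/4b +208.333ms=1/4b
19) 5000.0ms=6b +625.0ms=3/4b
20) 5625.0ms=27/4b +625.0ms=3/4b
21) 6250.0ms=15/2b +208.333ms=1/4b
22) 6458.333ms=31/4b +208.333ms=1/4b
Σ=8b of 8 (72bpm 2/4) — PASS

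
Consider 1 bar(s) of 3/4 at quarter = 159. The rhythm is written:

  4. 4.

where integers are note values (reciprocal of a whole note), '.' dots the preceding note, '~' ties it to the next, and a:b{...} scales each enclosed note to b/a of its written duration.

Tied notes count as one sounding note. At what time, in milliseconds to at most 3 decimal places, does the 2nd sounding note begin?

1. 0.0ms @ 0 + 566.038ms (3/2)
2. 566.038ms @ 3/2 + 566.038ms (3/2)

note 2 onset = 3/2b = 566.038ms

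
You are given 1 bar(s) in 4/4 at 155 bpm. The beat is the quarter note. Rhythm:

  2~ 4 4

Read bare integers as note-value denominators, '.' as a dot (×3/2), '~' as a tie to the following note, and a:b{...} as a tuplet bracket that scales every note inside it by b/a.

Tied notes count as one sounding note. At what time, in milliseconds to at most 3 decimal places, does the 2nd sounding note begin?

note 2 onset = 3b = 1161.29ms

1. 0.0ms @ 0 + 1161.29ms (3)
2. 1161.29ms @ 3 + 387.097ms (1)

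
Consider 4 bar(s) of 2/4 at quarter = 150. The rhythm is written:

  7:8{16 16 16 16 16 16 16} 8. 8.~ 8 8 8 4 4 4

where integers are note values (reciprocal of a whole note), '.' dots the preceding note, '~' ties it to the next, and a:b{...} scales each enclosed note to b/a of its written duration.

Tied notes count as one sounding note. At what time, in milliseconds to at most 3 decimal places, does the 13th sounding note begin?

1. 0.0ms @ 0 + 114.286ms (2/7)
2. 114.286ms @ 2/7 + 114.286ms (2/7)
3. 228.571ms @ 4/7 + 114.286ms (2/7)
4. 342.857ms @ 6/7 + 114.286ms (2/7)
5. 457.143ms @ 8/7 + 114.286ms (2/7)
6. 571.429ms @ 10/7 + 114.286ms (2/7)
7. 685.714ms @ 12/7 + 114.286ms (2/7)
8. 800.0ms @ 2 + 300.0ms (3/4)
9. 1100.0ms @ 11/4 + 500.0ms (5/4)
10. 1600.0ms @ 4 + 200.0ms (1/2)
11. 1800.0ms @ 9/2 + 200.0ms (1/2)
12. 2000.0ms @ 5 + 400.0ms (1)
13. 2400.0ms @ 6 + 400.0ms (1)
14. 2800.0ms @ 7 + 400.0ms (1)

note 13 onset = 6b = 2400.0ms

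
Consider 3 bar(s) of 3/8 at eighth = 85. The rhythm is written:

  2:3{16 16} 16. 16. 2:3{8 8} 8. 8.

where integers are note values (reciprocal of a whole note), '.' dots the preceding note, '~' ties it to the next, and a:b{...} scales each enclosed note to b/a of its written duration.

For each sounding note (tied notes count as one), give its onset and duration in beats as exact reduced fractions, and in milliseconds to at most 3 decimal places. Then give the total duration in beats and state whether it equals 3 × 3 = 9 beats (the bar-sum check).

1) 0.0ms=0b +529.412ms=3/4b
2) 529.412ms=3/4b +529.412ms=3/4b
3) 1058.824ms=3/2b +529.412ms=3/4b
4) 1588.235ms=9/4b +529.412ms=3/4b
5) 2117.647ms=3b +1058.824ms=3/2b
6) 3176.471ms=9/2b +1058.824ms=3/2b
7) 4235.294ms=6b +1058.824ms=3/2b
8) 5294.118ms=15/2b +1058.824ms=3/2b
Σ=9b of 9 (85bpm 3/8) — PASS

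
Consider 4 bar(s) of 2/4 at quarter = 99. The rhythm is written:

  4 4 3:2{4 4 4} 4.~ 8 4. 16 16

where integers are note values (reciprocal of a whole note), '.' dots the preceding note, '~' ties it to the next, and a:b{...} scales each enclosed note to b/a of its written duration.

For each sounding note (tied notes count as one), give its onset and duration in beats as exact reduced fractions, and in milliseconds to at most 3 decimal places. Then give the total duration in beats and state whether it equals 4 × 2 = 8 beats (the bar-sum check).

1) 0.0ms=0b +606.061ms=1b
2) 606.061ms=1b +606.061ms=1b
3) 1212.121ms=2b +404.04ms=2/3b
4) 1616.162ms=8/3b +404.04ms=2/3b
5) 2020.202ms=10/3b +404.04ms=2/3b
6) 2424.242ms=4b +1212.121ms=2b
7) 3636.364ms=6b +909.091ms=3/2b
8) 4545.455ms=15/2b +151.515ms=1/4b
9) 4696.97ms=31/4b +151.515ms=1/4b
Σ=8b of 8 (99bpm 2/4) — PASS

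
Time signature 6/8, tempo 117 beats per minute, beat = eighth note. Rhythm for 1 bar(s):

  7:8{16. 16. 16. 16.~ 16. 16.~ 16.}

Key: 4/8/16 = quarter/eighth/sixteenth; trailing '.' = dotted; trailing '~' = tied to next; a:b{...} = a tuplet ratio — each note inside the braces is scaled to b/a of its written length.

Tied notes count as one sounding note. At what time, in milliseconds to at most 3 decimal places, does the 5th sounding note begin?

1. 0.0ms @ 0 + 439.56ms (6/7)
2. 439.56ms @ 6/7 + 439.56ms (6/7)
3. 879.121ms @ 12/7 + 439.56ms (6/7)
4. 1318.681ms @ 18/7 + 879.121ms (12/7)
5. 2197.802ms @ 30/7 + 879.121ms (12/7)

note 5 onset = 30/7b = 2197.802ms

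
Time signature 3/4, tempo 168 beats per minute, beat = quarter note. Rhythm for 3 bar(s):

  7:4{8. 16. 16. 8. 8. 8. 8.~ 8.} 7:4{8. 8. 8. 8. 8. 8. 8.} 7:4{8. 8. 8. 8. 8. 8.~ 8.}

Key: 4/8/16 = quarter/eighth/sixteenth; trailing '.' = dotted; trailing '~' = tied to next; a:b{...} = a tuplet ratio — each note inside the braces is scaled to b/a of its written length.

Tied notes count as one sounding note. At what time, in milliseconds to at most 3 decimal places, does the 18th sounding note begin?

note 18 onset = 51/7b = 2602.041ms

1. 0.0ms @ 0 + 153.061ms (3/7)
2. 153.061ms @ 3/7 + 76.531ms (3/14)
3. 229.592ms @ 9/14 + 76.531ms (3/14)
4. 306.122ms @ 6/7 + 153.061ms (3/7)
5. 459.184ms @ 9/7 + 153.061ms (3/7)
6. 612.245ms @ 12/7 + 153.061ms (3/7)
7. 765.306ms @ 15/7 + 306.122ms (6/7)
8. 1071.429ms @ 3 + 153.061ms (3/7)
9. 1224.49ms @ 24/7 + 153.061ms (3/7)
10. 1377.551ms @ 27/7 + 153.061ms (3/7)
11. 1530.612ms @ 30/7 + 153.061ms (3/7)
12. 1683.673ms @ 33/7 + 153.061ms (3/7)
13. 1836.735ms @ 36/7 + 153.061ms (3/7)
14. 1989.796ms @ 39/7 + 153.061ms (3/7)
15. 2142.857ms @ 6 + 153.061ms (3/7)
16. 2295.918ms @ 45/7 + 153.061ms (3/7)
17. 2448.98ms @ 48/7 + 153.061ms (3/7)
18. 2602.041ms @ 51/7 + 153.061ms (3/7)
19. 2755.102ms @ 54/7 + 153.061ms (3/7)
20. 2908.163ms @ 57/7 + 306.122ms (6/7)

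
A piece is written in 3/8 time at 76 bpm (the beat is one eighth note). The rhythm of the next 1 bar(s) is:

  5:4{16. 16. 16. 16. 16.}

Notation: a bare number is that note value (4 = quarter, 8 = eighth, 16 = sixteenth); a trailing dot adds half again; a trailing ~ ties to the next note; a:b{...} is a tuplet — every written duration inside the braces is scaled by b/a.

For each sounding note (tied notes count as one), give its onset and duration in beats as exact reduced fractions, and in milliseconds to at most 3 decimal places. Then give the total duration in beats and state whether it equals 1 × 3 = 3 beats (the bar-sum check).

1) 0.0ms=0b +473.684ms=3/5b
2) 473.684ms=3/5b +473.684ms=3/5b
3) 947.368ms=6/5b +473.684ms=3/5b
4) 1421.053ms=9/5b +473.684ms=3/5b
5) 1894.737ms=12/5b +473.684ms=3/5b
Σ=3b of 3 (76bpm 3/8) — PASS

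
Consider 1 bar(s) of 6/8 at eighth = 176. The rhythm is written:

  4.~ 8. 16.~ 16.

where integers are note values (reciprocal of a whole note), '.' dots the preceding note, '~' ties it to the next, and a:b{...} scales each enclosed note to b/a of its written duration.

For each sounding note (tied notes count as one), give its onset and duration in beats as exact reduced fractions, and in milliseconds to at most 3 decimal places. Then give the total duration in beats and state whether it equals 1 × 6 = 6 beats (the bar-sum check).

1) 0.0ms=0b +1534.091ms=9/2b
2) 1534.091ms=9/2b +511.364ms=3/2b
Σ=6b of 6 (176bpm 6/8) — PASS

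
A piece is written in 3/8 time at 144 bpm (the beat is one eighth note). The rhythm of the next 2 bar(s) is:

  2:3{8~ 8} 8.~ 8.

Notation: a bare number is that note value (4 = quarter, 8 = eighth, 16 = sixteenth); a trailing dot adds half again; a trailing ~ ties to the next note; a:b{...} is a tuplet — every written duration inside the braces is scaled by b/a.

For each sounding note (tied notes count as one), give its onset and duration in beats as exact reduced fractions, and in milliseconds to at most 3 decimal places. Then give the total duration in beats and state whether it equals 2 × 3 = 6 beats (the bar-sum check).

1) 0.0ms=0b +1250.0ms=3b
2) 1250.0ms=3b +1250.0ms=3b
Σ=6b of 6 (144bpm 3/8) — PASS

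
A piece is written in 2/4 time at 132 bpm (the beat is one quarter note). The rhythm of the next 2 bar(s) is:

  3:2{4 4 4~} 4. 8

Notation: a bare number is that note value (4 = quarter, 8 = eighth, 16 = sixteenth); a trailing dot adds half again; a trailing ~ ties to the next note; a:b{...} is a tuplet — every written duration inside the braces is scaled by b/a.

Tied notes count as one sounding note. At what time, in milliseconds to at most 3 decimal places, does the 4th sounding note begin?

note 4 onset = 7/2b = 1590.909ms

1. 0.0ms @ 0 + 303.03ms (2/3)
2. 303.03ms @ 2/3 + 303.03ms (2/3)
3. 606.061ms @ 4/3 + 984.848ms (13/6)
4. 1590.909ms @ 7/2 + 227.273ms (1/2)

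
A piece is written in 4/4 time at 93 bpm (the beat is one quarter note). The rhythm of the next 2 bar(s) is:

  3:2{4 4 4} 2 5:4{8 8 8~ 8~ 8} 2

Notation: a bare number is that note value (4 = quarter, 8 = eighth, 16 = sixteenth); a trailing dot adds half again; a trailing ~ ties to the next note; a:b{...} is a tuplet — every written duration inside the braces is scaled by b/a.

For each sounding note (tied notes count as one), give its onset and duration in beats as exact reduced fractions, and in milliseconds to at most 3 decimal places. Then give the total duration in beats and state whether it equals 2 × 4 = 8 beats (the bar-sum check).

1) 0.0ms=0b +430.108ms=2/3b
2) 430.108ms=2/3b +430.108ms=2/3b
3) 860.215ms=4/3b +430.108ms=2/3b
4) 1290.323ms=2b +1290.323ms=2b
5) 2580.645ms=4b +258.065ms=2/5b
6) 2838.71ms=22/5b +258.065ms=2/5b
7) 3096.774ms=24/5b +774.194ms=6/5b
8) 3870.968ms=6b +1290.323ms=2b
Σ=8b of 8 (93bpm 4/4) — PASS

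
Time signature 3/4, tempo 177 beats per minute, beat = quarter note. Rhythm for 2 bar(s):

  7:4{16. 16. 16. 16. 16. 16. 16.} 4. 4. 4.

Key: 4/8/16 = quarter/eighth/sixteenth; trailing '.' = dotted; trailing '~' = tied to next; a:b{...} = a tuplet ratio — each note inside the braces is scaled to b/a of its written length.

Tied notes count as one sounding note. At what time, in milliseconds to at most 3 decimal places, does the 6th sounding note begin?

note 6 onset = 15/14b = 363.196ms

1. 0.0ms @ 0 + 72.639ms (3/14)
2. 72.639ms @ 3/14 + 72.639ms (3/14)
3. 145.278ms @ 3/7 + 72.639ms (3/14)
4. 217.918ms @ 9/14 + 72.639ms (3/14)
5. 290.557ms @ 6/7 + 72.639ms (3/14)
6. 363.196ms @ 15/14 + 72.639ms (3/14)
7. 435.835ms @ 9/7 + 72.639ms (3/14)
8. 508.475ms @ 3/2 + 508.475ms (3/2)
9. 1016.949ms @ 3 + 508.475ms (3/2)
10. 1525.424ms @ 9/2 + 508.475ms (3/2)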